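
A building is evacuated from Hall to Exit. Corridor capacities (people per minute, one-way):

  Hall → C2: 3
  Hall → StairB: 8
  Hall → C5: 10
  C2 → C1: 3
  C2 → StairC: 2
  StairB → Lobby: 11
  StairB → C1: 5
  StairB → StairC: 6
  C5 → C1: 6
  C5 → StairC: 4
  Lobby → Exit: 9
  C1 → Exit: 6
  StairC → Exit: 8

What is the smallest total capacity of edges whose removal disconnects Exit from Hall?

20

Augment Hall→C2→C1→Exit: bottleneck 3, flow now 3.
Augment Hall→StairB→Lobby→Exit: bottleneck 8, flow now 11.
Augment Hall→C5→C1→Exit: bottleneck 3, flow now 14.
Augment Hall→C5→StairC→Exit: bottleneck 4, flow now 18.
Augment Hall→C5→C1→C2→StairC→Exit: bottleneck 2, flow now 20. (uses reverse residual edge)
No augmenting path remains; maximum flow = 20.
By max-flow min-cut, the minimum cut capacity equals the max flow.
In the residual graph, reachable from Hall: {Hall, C2, C5, C1}.
Min-cut edges: Hall→StairB (8), C2→StairC (2), C5→StairC (4), C1→Exit (6); capacity 8 + 2 + 4 + 6 = 20.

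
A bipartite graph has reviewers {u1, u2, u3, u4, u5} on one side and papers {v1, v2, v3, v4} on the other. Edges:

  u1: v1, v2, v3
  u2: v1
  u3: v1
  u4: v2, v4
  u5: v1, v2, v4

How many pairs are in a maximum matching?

4

Unit-capacity flow: source→left, listed edges, right→sink; max matching = max flow.
Augmenting path u1→v1 (+1); matched 1.
Augmenting path u4→v2 (+1); matched 2.
Augmenting path u5→v4 (+1); matched 3.
Augmenting path u2→v1→u1→v3 (+1); matched 4.
No augmenting path remains; maximum matching = 4.
König certificate: {u1, u4, u5, v1} is a vertex cover of size 4 (every listed pair touches it), so no matching can be larger.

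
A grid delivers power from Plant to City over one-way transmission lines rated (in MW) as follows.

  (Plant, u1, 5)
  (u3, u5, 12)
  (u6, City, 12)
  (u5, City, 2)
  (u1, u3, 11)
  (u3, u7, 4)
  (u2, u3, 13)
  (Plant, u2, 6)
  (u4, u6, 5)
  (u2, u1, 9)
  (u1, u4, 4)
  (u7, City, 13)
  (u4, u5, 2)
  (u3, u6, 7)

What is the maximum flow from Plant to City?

Augment Plant→u1→u3→u5→City: bottleneck 2, flow now 2.
Augment Plant→u1→u3→u6→City: bottleneck 3, flow now 5.
Augment Plant→u2→u3→u6→City: bottleneck 4, flow now 9.
Augment Plant→u2→u3→u7→City: bottleneck 2, flow now 11.
No augmenting path remains; maximum flow = 11.
In the residual graph, reachable from Plant: {Plant}.
Min-cut edges: Plant→u1 (5), Plant→u2 (6); capacity 5 + 6 = 11.
This cut is saturated, so no flow can exceed 11.

11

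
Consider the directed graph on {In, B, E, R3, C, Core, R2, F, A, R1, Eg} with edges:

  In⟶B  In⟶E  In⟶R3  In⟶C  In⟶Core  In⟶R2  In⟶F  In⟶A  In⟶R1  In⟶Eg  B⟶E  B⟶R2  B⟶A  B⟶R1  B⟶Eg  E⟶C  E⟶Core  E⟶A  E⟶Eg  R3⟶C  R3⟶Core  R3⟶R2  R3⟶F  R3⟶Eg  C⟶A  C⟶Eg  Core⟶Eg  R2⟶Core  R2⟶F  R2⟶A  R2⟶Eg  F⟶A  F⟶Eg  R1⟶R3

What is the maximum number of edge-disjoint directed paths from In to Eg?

Assign every edge capacity 1; by Menger, the answer equals the max flow.
Path In→Eg (+1); total 1.
Path In→B→Eg (+1); total 2.
Path In→E→Eg (+1); total 3.
Path In→R3→Eg (+1); total 4.
Path In→C→Eg (+1); total 5.
Path In→Core→Eg (+1); total 6.
Path In→R2→Eg (+1); total 7.
Path In→F→Eg (+1); total 8.
No residual In→Eg path; max flow = 8.
Certifying cut of size 8: {C→Eg, Core→Eg, F→Eg, In→B, In→E, In→Eg, R2→Eg, R3→Eg}.

8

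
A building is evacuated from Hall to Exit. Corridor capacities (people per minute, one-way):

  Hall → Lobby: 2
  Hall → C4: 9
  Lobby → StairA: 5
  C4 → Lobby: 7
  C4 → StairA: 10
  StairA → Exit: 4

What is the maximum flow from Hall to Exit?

Augment Hall→Lobby→StairA→Exit: bottleneck 2, flow now 2.
Augment Hall→C4→StairA→Exit: bottleneck 2, flow now 4.
No augmenting path remains; maximum flow = 4.
In the residual graph, reachable from Hall: {Hall, Lobby, C4, StairA}.
Min-cut edges: StairA→Exit (4); capacity 4 = 4.
This cut is saturated, so no flow can exceed 4.

4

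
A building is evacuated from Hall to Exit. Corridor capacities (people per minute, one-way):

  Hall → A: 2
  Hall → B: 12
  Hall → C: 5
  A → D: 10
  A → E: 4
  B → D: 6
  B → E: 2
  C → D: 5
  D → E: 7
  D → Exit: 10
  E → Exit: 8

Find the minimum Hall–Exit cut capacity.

Augment Hall→A→D→Exit: bottleneck 2, flow now 2.
Augment Hall→B→D→Exit: bottleneck 6, flow now 8.
Augment Hall→B→E→Exit: bottleneck 2, flow now 10.
Augment Hall→C→D→Exit: bottleneck 2, flow now 12.
Augment Hall→C→D→E→Exit: bottleneck 3, flow now 15.
No augmenting path remains; maximum flow = 15.
By max-flow min-cut, the minimum cut capacity equals the max flow.
In the residual graph, reachable from Hall: {Hall, B}.
Min-cut edges: Hall→A (2), Hall→C (5), B→D (6), B→E (2); capacity 2 + 5 + 6 + 2 = 15.

15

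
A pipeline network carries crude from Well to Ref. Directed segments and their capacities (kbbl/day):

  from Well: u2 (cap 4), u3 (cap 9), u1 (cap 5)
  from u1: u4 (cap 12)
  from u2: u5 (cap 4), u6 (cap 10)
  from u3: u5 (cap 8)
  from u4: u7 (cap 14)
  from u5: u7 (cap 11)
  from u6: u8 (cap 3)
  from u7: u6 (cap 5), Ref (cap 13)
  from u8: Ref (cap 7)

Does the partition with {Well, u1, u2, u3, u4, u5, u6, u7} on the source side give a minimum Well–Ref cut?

Yes — it is a minimum cut (capacity 16).

Given cut capacity: 3 + 13 = 16.
Augment Well→u1→u4→u7→Ref: bottleneck 5, flow now 5.
Augment Well→u2→u5→u7→Ref: bottleneck 4, flow now 9.
Augment Well→u3→u5→u7→Ref: bottleneck 4, flow now 13.
Augment Well→u3→u5→u2→u6→u8→Ref: bottleneck 3, flow now 16. (uses reverse residual edge)
No augmenting path remains; maximum flow = 16.
Cut capacity 16 equals the max flow, so it is a minimum cut.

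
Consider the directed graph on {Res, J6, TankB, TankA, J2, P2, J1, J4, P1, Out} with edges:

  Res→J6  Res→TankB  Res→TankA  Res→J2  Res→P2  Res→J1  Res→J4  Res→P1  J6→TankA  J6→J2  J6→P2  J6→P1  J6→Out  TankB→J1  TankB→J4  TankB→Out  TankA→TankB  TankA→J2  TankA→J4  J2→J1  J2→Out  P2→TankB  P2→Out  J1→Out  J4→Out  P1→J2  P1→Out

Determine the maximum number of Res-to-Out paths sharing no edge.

7

Assign every edge capacity 1; by Menger, the answer equals the max flow.
Path Res→J6→Out (+1); total 1.
Path Res→TankB→Out (+1); total 2.
Path Res→J2→Out (+1); total 3.
Path Res→P2→Out (+1); total 4.
Path Res→J1→Out (+1); total 5.
Path Res→J4→Out (+1); total 6.
Path Res→P1→Out (+1); total 7.
No residual Res→Out path; max flow = 7.
Certifying cut of size 7: {J1→Out, J2→Out, J4→Out, Res→J6, Res→P1, Res→P2, TankB→Out}.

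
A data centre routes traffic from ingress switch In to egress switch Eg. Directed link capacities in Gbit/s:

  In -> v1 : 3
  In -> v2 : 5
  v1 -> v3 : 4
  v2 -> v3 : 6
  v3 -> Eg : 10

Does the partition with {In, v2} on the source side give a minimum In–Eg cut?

Given cut capacity: 3 + 6 = 9.
Augment In→v1→v3→Eg: bottleneck 3, flow now 3.
Augment In→v2→v3→Eg: bottleneck 5, flow now 8.
No augmenting path remains; maximum flow = 8.
In the residual graph, reachable from In: {In}.
Min-cut edges: In→v1 (3), In→v2 (5); capacity 3 + 5 = 8.
Cut capacity 9 exceeds the max flow 8, so it is not minimum.

No — its capacity is 9, but the minimum cut has capacity 8.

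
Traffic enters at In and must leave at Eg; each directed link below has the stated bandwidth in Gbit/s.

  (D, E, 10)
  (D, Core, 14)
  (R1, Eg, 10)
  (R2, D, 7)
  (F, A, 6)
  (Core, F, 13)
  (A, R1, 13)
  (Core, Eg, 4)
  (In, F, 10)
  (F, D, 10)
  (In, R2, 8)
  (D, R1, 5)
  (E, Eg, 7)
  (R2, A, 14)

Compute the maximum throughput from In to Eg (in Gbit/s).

Augment In→R2→D→Core→Eg: bottleneck 4, flow now 4.
Augment In→R2→D→R1→Eg: bottleneck 3, flow now 7.
Augment In→R2→A→R1→Eg: bottleneck 1, flow now 8.
Augment In→F→D→R1→Eg: bottleneck 2, flow now 10.
Augment In→F→D→E→Eg: bottleneck 7, flow now 17.
Augment In→F→A→R1→Eg: bottleneck 1, flow now 18.
No augmenting path remains; maximum flow = 18.
In the residual graph, reachable from In: {In}.
Min-cut edges: In→R2 (8), In→F (10); capacity 8 + 10 = 18.
This cut is saturated, so no flow can exceed 18.

18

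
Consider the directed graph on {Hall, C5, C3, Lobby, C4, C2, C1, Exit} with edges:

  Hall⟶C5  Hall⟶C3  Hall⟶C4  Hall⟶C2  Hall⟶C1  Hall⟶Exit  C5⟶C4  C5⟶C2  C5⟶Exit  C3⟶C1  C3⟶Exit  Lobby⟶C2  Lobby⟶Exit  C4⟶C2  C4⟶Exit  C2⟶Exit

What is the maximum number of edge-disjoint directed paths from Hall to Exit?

5

Assign every edge capacity 1; by Menger, the answer equals the max flow.
Path Hall→Exit (+1); total 1.
Path Hall→C5→Exit (+1); total 2.
Path Hall→C3→Exit (+1); total 3.
Path Hall→C4→Exit (+1); total 4.
Path Hall→C2→Exit (+1); total 5.
No residual Hall→Exit path; max flow = 5.
Certifying cut of size 5: {Hall→C2, Hall→C3, Hall→C4, Hall→C5, Hall→Exit}.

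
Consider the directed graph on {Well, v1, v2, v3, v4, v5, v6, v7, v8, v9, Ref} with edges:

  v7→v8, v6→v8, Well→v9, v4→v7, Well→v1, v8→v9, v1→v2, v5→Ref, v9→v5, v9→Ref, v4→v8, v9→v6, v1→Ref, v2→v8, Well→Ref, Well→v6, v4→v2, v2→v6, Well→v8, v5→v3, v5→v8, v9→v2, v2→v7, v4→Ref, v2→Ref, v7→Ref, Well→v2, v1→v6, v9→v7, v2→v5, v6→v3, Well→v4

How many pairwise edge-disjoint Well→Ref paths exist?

Assign every edge capacity 1; by Menger, the answer equals the max flow.
Path Well→Ref (+1); total 1.
Path Well→v1→Ref (+1); total 2.
Path Well→v2→Ref (+1); total 3.
Path Well→v4→Ref (+1); total 4.
Path Well→v9→Ref (+1); total 5.
Path Well→v8→v9→v5→Ref (+1); total 6.
No residual Well→Ref path; max flow = 6.
Certifying cut of size 6: {Well→Ref, Well→v1, Well→v2, Well→v4, Well→v9, v8→v9}.

6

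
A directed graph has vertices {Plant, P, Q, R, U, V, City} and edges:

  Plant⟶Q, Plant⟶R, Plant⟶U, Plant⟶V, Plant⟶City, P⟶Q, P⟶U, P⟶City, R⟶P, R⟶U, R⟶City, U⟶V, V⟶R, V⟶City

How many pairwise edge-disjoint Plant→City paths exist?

4

Assign every edge capacity 1; by Menger, the answer equals the max flow.
Path Plant→City (+1); total 1.
Path Plant→R→City (+1); total 2.
Path Plant→V→City (+1); total 3.
Path Plant→U→V→R→P→City (+1); total 4.
No residual Plant→City path; max flow = 4.
Certifying cut of size 4: {Plant→City, Plant→R, Plant→U, Plant→V}.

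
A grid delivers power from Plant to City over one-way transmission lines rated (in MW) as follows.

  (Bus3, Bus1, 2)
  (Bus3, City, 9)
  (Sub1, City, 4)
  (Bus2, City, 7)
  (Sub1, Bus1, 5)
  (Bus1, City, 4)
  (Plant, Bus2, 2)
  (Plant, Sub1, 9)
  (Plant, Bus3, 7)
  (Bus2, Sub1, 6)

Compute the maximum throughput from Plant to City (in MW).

Augment Plant→Bus2→City: bottleneck 2, flow now 2.
Augment Plant→Sub1→City: bottleneck 4, flow now 6.
Augment Plant→Bus3→City: bottleneck 7, flow now 13.
Augment Plant→Sub1→Bus1→City: bottleneck 4, flow now 17.
No augmenting path remains; maximum flow = 17.
In the residual graph, reachable from Plant: {Plant, Sub1, Bus1}.
Min-cut edges: Plant→Bus2 (2), Plant→Bus3 (7), Sub1→City (4), Bus1→City (4); capacity 2 + 7 + 4 + 4 = 17.
This cut is saturated, so no flow can exceed 17.

17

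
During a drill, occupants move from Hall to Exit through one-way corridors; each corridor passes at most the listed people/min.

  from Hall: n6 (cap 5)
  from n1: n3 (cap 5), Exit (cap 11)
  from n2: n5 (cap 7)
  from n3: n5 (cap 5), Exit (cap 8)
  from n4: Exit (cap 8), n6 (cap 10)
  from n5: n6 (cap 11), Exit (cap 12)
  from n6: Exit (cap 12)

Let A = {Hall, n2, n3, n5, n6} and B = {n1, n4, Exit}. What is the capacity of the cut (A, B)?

32

Edges leaving {Hall, n2, n3, n5, n6}: n3→Exit (8), n5→Exit (12), n6→Exit (12).
Cut capacity = 8 + 12 + 12 = 32.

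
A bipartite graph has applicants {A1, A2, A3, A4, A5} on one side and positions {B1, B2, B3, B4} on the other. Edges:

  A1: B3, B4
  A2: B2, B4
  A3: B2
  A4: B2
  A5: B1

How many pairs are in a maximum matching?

4

Unit-capacity flow: source→left, listed edges, right→sink; max matching = max flow.
Augmenting path A1→B3 (+1); matched 1.
Augmenting path A2→B2 (+1); matched 2.
Augmenting path A5→B1 (+1); matched 3.
Augmenting path A3→B2→A2→B4 (+1); matched 4.
No augmenting path remains; maximum matching = 4.
König certificate: {A1, A2, A5, B2} is a vertex cover of size 4 (every listed pair touches it), so no matching can be larger.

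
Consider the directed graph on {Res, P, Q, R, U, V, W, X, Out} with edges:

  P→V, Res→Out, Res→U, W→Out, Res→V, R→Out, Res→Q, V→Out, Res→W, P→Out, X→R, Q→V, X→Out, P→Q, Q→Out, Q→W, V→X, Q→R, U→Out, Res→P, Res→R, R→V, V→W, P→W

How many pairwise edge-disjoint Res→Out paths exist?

Assign every edge capacity 1; by Menger, the answer equals the max flow.
Path Res→Out (+1); total 1.
Path Res→P→Out (+1); total 2.
Path Res→Q→Out (+1); total 3.
Path Res→R→Out (+1); total 4.
Path Res→U→Out (+1); total 5.
Path Res→V→Out (+1); total 6.
Path Res→W→Out (+1); total 7.
No residual Res→Out path; max flow = 7.
Certifying cut of size 7: {Res→Out, Res→P, Res→Q, Res→R, Res→U, Res→V, Res→W}.

7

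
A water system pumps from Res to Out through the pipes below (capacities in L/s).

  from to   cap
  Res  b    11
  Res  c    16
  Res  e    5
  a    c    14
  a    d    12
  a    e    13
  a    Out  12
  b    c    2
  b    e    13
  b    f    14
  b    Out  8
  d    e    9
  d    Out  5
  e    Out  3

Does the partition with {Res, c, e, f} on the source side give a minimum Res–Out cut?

Given cut capacity: 11 + 3 = 14.
Augment Res→b→Out: bottleneck 8, flow now 8.
Augment Res→e→Out: bottleneck 3, flow now 11.
No augmenting path remains; maximum flow = 11.
In the residual graph, reachable from Res: {Res, b, c, e, f}.
Min-cut edges: b→Out (8), e→Out (3); capacity 8 + 3 = 11.
Cut capacity 14 exceeds the max flow 11, so it is not minimum.

No — its capacity is 14, but the minimum cut has capacity 11.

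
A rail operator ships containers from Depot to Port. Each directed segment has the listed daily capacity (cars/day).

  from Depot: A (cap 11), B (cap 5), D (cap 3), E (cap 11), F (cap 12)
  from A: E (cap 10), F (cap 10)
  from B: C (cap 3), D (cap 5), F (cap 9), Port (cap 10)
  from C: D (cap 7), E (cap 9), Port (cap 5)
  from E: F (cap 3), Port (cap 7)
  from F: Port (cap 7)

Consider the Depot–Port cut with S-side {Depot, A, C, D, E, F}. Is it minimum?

No — its capacity is 24, but the minimum cut has capacity 19.

Given cut capacity: 5 + 5 + 7 + 7 = 24.
Augment Depot→B→Port: bottleneck 5, flow now 5.
Augment Depot→E→Port: bottleneck 7, flow now 12.
Augment Depot→F→Port: bottleneck 7, flow now 19.
No augmenting path remains; maximum flow = 19.
In the residual graph, reachable from Depot: {Depot, A, D, E, F}.
Min-cut edges: Depot→B (5), E→Port (7), F→Port (7); capacity 5 + 7 + 7 = 19.
Cut capacity 24 exceeds the max flow 19, so it is not minimum.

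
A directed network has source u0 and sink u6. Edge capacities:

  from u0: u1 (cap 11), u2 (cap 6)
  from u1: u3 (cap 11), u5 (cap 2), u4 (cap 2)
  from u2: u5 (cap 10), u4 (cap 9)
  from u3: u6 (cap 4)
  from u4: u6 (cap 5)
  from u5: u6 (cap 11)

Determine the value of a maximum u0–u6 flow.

Augment u0→u1→u3→u6: bottleneck 4, flow now 4.
Augment u0→u1→u4→u6: bottleneck 2, flow now 6.
Augment u0→u1→u5→u6: bottleneck 2, flow now 8.
Augment u0→u2→u4→u6: bottleneck 3, flow now 11.
Augment u0→u2→u5→u6: bottleneck 3, flow now 14.
No augmenting path remains; maximum flow = 14.
In the residual graph, reachable from u0: {u0, u1, u3}.
Min-cut edges: u0→u2 (6), u1→u4 (2), u1→u5 (2), u3→u6 (4); capacity 6 + 2 + 2 + 4 = 14.
This cut is saturated, so no flow can exceed 14.

14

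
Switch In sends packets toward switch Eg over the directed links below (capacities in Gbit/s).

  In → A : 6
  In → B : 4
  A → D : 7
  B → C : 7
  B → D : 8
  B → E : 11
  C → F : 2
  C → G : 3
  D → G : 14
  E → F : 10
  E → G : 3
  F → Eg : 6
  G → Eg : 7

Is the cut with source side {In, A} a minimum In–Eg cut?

No — its capacity is 11, but the minimum cut has capacity 10.

Given cut capacity: 4 + 7 = 11.
Augment In→A→D→G→Eg: bottleneck 6, flow now 6.
Augment In→B→C→F→Eg: bottleneck 2, flow now 8.
Augment In→B→C→G→Eg: bottleneck 1, flow now 9.
Augment In→B→E→F→Eg: bottleneck 1, flow now 10.
No augmenting path remains; maximum flow = 10.
In the residual graph, reachable from In: {In}.
Min-cut edges: In→A (6), In→B (4); capacity 6 + 4 = 10.
Cut capacity 11 exceeds the max flow 10, so it is not minimum.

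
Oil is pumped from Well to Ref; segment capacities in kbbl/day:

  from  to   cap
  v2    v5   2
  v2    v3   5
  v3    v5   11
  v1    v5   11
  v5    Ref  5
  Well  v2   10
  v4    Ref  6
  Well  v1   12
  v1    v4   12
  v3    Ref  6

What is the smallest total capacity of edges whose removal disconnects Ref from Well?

16

Augment Well→v1→v4→Ref: bottleneck 6, flow now 6.
Augment Well→v1→v5→Ref: bottleneck 5, flow now 11.
Augment Well→v2→v3→Ref: bottleneck 5, flow now 16.
No augmenting path remains; maximum flow = 16.
By max-flow min-cut, the minimum cut capacity equals the max flow.
In the residual graph, reachable from Well: {Well, v1, v2, v4, v5}.
Min-cut edges: v2→v3 (5), v4→Ref (6), v5→Ref (5); capacity 5 + 6 + 5 = 16.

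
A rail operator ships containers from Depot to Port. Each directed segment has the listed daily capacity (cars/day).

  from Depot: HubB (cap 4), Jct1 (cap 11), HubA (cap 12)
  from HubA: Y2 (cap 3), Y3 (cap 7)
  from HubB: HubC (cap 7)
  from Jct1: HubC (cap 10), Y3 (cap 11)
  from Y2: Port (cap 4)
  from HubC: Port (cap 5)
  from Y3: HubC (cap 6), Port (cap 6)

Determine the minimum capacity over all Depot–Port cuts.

14

Augment Depot→HubA→Y2→Port: bottleneck 3, flow now 3.
Augment Depot→HubA→Y3→Port: bottleneck 6, flow now 9.
Augment Depot→HubB→HubC→Port: bottleneck 4, flow now 13.
Augment Depot→Jct1→HubC→Port: bottleneck 1, flow now 14.
No augmenting path remains; maximum flow = 14.
By max-flow min-cut, the minimum cut capacity equals the max flow.
In the residual graph, reachable from Depot: {Depot, HubA, HubB, Jct1, HubC, Y3}.
Min-cut edges: HubA→Y2 (3), HubC→Port (5), Y3→Port (6); capacity 3 + 5 + 6 = 14.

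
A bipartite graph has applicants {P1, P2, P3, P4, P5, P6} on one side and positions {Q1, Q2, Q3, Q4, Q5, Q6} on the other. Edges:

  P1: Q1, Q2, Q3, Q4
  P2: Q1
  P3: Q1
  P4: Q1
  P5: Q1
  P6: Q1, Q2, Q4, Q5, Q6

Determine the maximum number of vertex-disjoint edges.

Unit-capacity flow: source→left, listed edges, right→sink; max matching = max flow.
Augmenting path P1→Q1 (+1); matched 1.
Augmenting path P6→Q2 (+1); matched 2.
Augmenting path P2→Q1→P1→Q3 (+1); matched 3.
No augmenting path remains; maximum matching = 3.
König certificate: {P1, P6, Q1} is a vertex cover of size 3 (every listed pair touches it), so no matching can be larger.

3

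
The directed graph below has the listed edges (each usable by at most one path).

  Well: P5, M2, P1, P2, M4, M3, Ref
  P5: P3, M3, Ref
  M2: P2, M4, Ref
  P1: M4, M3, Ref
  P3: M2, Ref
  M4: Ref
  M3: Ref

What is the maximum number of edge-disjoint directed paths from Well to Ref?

6

Assign every edge capacity 1; by Menger, the answer equals the max flow.
Path Well→Ref (+1); total 1.
Path Well→P5→Ref (+1); total 2.
Path Well→M2→Ref (+1); total 3.
Path Well→P1→Ref (+1); total 4.
Path Well→M4→Ref (+1); total 5.
Path Well→M3→Ref (+1); total 6.
No residual Well→Ref path; max flow = 6.
Certifying cut of size 6: {Well→M2, Well→M3, Well→M4, Well→P1, Well→P5, Well→Ref}.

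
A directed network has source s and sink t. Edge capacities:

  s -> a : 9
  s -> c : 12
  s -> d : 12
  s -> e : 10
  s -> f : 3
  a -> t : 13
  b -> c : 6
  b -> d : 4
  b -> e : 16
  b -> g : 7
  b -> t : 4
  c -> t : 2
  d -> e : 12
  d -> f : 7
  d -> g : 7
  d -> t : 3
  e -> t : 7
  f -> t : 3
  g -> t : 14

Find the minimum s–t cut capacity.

31

Augment s→a→t: bottleneck 9, flow now 9.
Augment s→c→t: bottleneck 2, flow now 11.
Augment s→d→t: bottleneck 3, flow now 14.
Augment s→e→t: bottleneck 7, flow now 21.
Augment s→f→t: bottleneck 3, flow now 24.
Augment s→d→g→t: bottleneck 7, flow now 31.
No augmenting path remains; maximum flow = 31.
By max-flow min-cut, the minimum cut capacity equals the max flow.
In the residual graph, reachable from s: {s, c, d, e, f}.
Min-cut edges: s→a (9), c→t (2), d→g (7), d→t (3), e→t (7), f→t (3); capacity 9 + 2 + 7 + 3 + 7 + 3 = 31.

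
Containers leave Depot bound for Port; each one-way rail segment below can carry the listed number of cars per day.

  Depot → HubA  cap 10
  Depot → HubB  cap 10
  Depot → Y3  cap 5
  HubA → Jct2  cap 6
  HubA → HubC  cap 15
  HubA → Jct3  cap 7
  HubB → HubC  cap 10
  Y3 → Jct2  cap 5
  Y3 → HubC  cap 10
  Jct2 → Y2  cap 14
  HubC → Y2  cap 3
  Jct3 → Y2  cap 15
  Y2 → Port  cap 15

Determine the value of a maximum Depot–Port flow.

Augment Depot→HubA→Jct2→Y2→Port: bottleneck 6, flow now 6.
Augment Depot→HubA→HubC→Y2→Port: bottleneck 3, flow now 9.
Augment Depot→HubA→Jct3→Y2→Port: bottleneck 1, flow now 10.
Augment Depot→Y3→Jct2→Y2→Port: bottleneck 5, flow now 15.
No augmenting path remains; maximum flow = 15.
In the residual graph, reachable from Depot: {Depot, HubA, HubB, Y3, Jct2, HubC, Jct3, Y2}.
Min-cut edges: Y2→Port (15); capacity 15 = 15.
This cut is saturated, so no flow can exceed 15.

15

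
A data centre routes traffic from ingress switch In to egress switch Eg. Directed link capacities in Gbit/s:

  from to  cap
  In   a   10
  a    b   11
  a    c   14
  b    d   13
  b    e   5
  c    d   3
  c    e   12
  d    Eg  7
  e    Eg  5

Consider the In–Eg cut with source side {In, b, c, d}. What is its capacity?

34

Edges leaving {In, b, c, d}: In→a (10), b→e (5), c→e (12), d→Eg (7).
Cut capacity = 10 + 5 + 12 + 7 = 34.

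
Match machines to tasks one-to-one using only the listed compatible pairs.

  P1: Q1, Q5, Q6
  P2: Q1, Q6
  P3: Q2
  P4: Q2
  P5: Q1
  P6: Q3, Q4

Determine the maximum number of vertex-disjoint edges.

5

Unit-capacity flow: source→left, listed edges, right→sink; max matching = max flow.
Augmenting path P1→Q1 (+1); matched 1.
Augmenting path P2→Q6 (+1); matched 2.
Augmenting path P3→Q2 (+1); matched 3.
Augmenting path P6→Q3 (+1); matched 4.
Augmenting path P5→Q1→P1→Q5 (+1); matched 5.
No augmenting path remains; maximum matching = 5.
König certificate: {P1, P2, P5, P6, Q2} is a vertex cover of size 5 (every listed pair touches it), so no matching can be larger.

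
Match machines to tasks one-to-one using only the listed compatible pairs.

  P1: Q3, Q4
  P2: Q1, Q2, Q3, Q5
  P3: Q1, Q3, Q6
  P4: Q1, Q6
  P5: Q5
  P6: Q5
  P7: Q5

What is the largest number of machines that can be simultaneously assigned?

Unit-capacity flow: source→left, listed edges, right→sink; max matching = max flow.
Augmenting path P1→Q3 (+1); matched 1.
Augmenting path P2→Q1 (+1); matched 2.
Augmenting path P3→Q6 (+1); matched 3.
Augmenting path P5→Q5 (+1); matched 4.
Augmenting path P4→Q1→P2→Q2 (+1); matched 5.
No augmenting path remains; maximum matching = 5.
König certificate: {P1, P2, P3, P4, Q5} is a vertex cover of size 5 (every listed pair touches it), so no matching can be larger.

5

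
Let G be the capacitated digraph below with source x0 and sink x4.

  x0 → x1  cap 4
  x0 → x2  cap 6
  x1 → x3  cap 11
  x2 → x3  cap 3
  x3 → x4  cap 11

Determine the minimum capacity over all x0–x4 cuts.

Augment x0→x1→x3→x4: bottleneck 4, flow now 4.
Augment x0→x2→x3→x4: bottleneck 3, flow now 7.
No augmenting path remains; maximum flow = 7.
By max-flow min-cut, the minimum cut capacity equals the max flow.
In the residual graph, reachable from x0: {x0, x2}.
Min-cut edges: x0→x1 (4), x2→x3 (3); capacity 4 + 3 = 7.

7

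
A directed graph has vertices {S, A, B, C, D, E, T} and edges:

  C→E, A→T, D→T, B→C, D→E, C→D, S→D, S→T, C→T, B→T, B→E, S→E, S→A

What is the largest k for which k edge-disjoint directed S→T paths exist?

3

Assign every edge capacity 1; by Menger, the answer equals the max flow.
Path S→T (+1); total 1.
Path S→A→T (+1); total 2.
Path S→D→T (+1); total 3.
No residual S→T path; max flow = 3.
Certifying cut of size 3: {S→A, S→D, S→T}.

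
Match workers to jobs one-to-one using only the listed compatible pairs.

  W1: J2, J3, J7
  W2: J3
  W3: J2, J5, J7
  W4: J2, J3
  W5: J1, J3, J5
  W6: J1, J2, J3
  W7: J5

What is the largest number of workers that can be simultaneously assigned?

5

Unit-capacity flow: source→left, listed edges, right→sink; max matching = max flow.
Augmenting path W1→J2 (+1); matched 1.
Augmenting path W2→J3 (+1); matched 2.
Augmenting path W3→J5 (+1); matched 3.
Augmenting path W5→J1 (+1); matched 4.
Augmenting path W4→J2→W1→J7 (+1); matched 5.
No augmenting path remains; maximum matching = 5.
König certificate: {J1, J2, J3, J5, J7} is a vertex cover of size 5 (every listed pair touches it), so no matching can be larger.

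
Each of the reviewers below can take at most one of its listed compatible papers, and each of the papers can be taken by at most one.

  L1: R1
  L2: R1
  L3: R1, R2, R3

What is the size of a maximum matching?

2

Unit-capacity flow: source→left, listed edges, right→sink; max matching = max flow.
Augmenting path L1→R1 (+1); matched 1.
Augmenting path L3→R2 (+1); matched 2.
No augmenting path remains; maximum matching = 2.
König certificate: {L3, R1} is a vertex cover of size 2 (every listed pair touches it), so no matching can be larger.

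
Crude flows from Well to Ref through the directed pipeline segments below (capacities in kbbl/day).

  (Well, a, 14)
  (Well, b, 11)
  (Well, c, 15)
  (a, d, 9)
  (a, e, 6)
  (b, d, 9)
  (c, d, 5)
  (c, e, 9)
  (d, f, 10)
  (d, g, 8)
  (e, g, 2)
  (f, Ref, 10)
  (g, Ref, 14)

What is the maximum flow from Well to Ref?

Augment Well→a→d→f→Ref: bottleneck 9, flow now 9.
Augment Well→a→e→g→Ref: bottleneck 2, flow now 11.
Augment Well→b→d→f→Ref: bottleneck 1, flow now 12.
Augment Well→b→d→g→Ref: bottleneck 8, flow now 20.
No augmenting path remains; maximum flow = 20.
In the residual graph, reachable from Well: {Well, a, b, c, d, e}.
Min-cut edges: d→f (10), d→g (8), e→g (2); capacity 10 + 8 + 2 = 20.
This cut is saturated, so no flow can exceed 20.

20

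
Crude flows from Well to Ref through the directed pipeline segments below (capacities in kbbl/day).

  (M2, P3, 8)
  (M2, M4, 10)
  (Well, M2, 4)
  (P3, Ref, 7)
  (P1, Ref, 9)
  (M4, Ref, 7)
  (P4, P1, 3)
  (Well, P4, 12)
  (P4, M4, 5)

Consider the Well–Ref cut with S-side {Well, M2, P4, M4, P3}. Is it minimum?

Given cut capacity: 3 + 7 + 7 = 17.
Augment Well→M2→M4→Ref: bottleneck 4, flow now 4.
Augment Well→P4→M4→Ref: bottleneck 3, flow now 7.
Augment Well→P4→P1→Ref: bottleneck 3, flow now 10.
Augment Well→P4→M4→M2→P3→Ref: bottleneck 2, flow now 12. (uses reverse residual edge)
No augmenting path remains; maximum flow = 12.
In the residual graph, reachable from Well: {Well, P4}.
Min-cut edges: Well→M2 (4), P4→M4 (5), P4→P1 (3); capacity 4 + 5 + 3 = 12.
Cut capacity 17 exceeds the max flow 12, so it is not minimum.

No — its capacity is 17, but the minimum cut has capacity 12.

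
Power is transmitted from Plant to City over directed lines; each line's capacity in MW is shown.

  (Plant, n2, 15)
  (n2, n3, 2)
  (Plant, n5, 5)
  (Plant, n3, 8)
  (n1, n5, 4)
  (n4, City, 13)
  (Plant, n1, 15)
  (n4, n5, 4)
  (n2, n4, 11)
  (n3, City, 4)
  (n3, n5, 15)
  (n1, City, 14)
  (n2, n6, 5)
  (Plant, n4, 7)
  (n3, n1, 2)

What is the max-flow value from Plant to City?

31

Augment Plant→n1→City: bottleneck 14, flow now 14.
Augment Plant→n3→City: bottleneck 4, flow now 18.
Augment Plant→n4→City: bottleneck 7, flow now 25.
Augment Plant→n2→n4→City: bottleneck 6, flow now 31.
No augmenting path remains; maximum flow = 31.
In the residual graph, reachable from Plant: {Plant, n1, n2, n3, n4, n5, n6}.
Min-cut edges: n1→City (14), n3→City (4), n4→City (13); capacity 14 + 4 + 13 = 31.
This cut is saturated, so no flow can exceed 31.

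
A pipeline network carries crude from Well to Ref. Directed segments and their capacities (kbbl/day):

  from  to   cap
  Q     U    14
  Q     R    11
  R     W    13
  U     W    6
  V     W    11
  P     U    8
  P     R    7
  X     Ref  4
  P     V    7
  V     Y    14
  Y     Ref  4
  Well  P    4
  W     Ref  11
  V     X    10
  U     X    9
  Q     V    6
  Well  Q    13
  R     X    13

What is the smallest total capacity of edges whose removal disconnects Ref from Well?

17

Augment Well→P→R→W→Ref: bottleneck 4, flow now 4.
Augment Well→Q→R→W→Ref: bottleneck 7, flow now 11.
Augment Well→Q→R→X→Ref: bottleneck 4, flow now 15.
Augment Well→Q→V→Y→Ref: bottleneck 2, flow now 17.
No augmenting path remains; maximum flow = 17.
By max-flow min-cut, the minimum cut capacity equals the max flow.
In the residual graph, reachable from Well: {Well}.
Min-cut edges: Well→P (4), Well→Q (13); capacity 4 + 13 = 17.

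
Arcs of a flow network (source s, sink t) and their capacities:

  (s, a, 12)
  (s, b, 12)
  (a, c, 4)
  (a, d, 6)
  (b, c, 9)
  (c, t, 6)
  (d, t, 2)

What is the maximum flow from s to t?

Augment s→a→c→t: bottleneck 4, flow now 4.
Augment s→a→d→t: bottleneck 2, flow now 6.
Augment s→b→c→t: bottleneck 2, flow now 8.
No augmenting path remains; maximum flow = 8.
In the residual graph, reachable from s: {s, a, b, c, d}.
Min-cut edges: c→t (6), d→t (2); capacity 6 + 2 = 8.
This cut is saturated, so no flow can exceed 8.

8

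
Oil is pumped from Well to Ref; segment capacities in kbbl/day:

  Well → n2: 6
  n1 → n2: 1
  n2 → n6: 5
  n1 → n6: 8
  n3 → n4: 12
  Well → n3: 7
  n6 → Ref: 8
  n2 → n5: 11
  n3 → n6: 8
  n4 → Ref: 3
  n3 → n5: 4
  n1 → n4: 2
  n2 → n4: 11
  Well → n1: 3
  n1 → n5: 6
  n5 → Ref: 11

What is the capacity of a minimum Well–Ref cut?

16

Augment Well→n1→n4→Ref: bottleneck 2, flow now 2.
Augment Well→n1→n5→Ref: bottleneck 1, flow now 3.
Augment Well→n2→n4→Ref: bottleneck 1, flow now 4.
Augment Well→n2→n5→Ref: bottleneck 5, flow now 9.
Augment Well→n3→n5→Ref: bottleneck 4, flow now 13.
Augment Well→n3→n6→Ref: bottleneck 3, flow now 16.
No augmenting path remains; maximum flow = 16.
By max-flow min-cut, the minimum cut capacity equals the max flow.
In the residual graph, reachable from Well: {Well}.
Min-cut edges: Well→n1 (3), Well→n2 (6), Well→n3 (7); capacity 3 + 6 + 7 = 16.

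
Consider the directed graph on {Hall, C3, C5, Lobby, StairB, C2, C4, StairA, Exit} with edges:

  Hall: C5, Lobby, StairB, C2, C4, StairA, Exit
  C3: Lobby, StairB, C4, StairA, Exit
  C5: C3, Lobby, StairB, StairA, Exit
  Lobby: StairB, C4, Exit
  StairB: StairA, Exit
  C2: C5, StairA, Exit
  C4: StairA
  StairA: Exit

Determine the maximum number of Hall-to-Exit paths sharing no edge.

Assign every edge capacity 1; by Menger, the answer equals the max flow.
Path Hall→Exit (+1); total 1.
Path Hall→C5→Exit (+1); total 2.
Path Hall→Lobby→Exit (+1); total 3.
Path Hall→StairB→Exit (+1); total 4.
Path Hall→C2→Exit (+1); total 5.
Path Hall→StairA→Exit (+1); total 6.
No residual Hall→Exit path; max flow = 6.
Certifying cut of size 6: {Hall→C2, Hall→C5, Hall→Exit, Hall→Lobby, Hall→StairB, StairA→Exit}.

6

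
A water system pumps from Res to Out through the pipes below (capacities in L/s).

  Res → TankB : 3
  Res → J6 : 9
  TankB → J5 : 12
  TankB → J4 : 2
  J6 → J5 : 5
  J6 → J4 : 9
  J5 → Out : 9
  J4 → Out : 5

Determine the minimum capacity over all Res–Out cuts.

12

Augment Res→TankB→J5→Out: bottleneck 3, flow now 3.
Augment Res→J6→J5→Out: bottleneck 5, flow now 8.
Augment Res→J6→J4→Out: bottleneck 4, flow now 12.
No augmenting path remains; maximum flow = 12.
By max-flow min-cut, the minimum cut capacity equals the max flow.
In the residual graph, reachable from Res: {Res}.
Min-cut edges: Res→TankB (3), Res→J6 (9); capacity 3 + 9 = 12.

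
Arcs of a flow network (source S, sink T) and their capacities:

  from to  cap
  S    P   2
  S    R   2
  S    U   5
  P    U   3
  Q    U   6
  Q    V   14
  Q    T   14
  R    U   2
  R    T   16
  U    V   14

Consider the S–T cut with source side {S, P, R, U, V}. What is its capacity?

Edges leaving {S, P, R, U, V}: R→T (16).
Cut capacity = 16 = 16.

16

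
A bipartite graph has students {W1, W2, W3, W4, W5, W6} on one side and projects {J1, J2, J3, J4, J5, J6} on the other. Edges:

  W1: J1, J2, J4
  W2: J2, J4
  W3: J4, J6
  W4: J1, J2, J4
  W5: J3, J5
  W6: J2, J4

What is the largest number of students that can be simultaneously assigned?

5

Unit-capacity flow: source→left, listed edges, right→sink; max matching = max flow.
Augmenting path W1→J1 (+1); matched 1.
Augmenting path W2→J2 (+1); matched 2.
Augmenting path W3→J4 (+1); matched 3.
Augmenting path W5→J3 (+1); matched 4.
Augmenting path W4→J4→W3→J6 (+1); matched 5.
No augmenting path remains; maximum matching = 5.
König certificate: {W3, W5, J1, J2, J4} is a vertex cover of size 5 (every listed pair touches it), so no matching can be larger.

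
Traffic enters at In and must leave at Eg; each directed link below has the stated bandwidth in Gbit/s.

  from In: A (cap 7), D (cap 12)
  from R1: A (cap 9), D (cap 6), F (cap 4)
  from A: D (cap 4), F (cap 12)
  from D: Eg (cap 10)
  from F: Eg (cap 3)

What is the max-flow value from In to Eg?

13

Augment In→D→Eg: bottleneck 10, flow now 10.
Augment In→A→F→Eg: bottleneck 3, flow now 13.
No augmenting path remains; maximum flow = 13.
In the residual graph, reachable from In: {In, A, D, F}.
Min-cut edges: D→Eg (10), F→Eg (3); capacity 10 + 3 = 13.
This cut is saturated, so no flow can exceed 13.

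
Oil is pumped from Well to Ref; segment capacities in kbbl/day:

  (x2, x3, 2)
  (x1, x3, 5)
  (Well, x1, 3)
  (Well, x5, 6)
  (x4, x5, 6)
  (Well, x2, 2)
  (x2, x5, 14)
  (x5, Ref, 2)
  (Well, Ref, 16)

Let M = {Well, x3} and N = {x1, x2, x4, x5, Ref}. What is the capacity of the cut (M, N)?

Edges leaving {Well, x3}: Well→x1 (3), Well→x2 (2), Well→x5 (6), Well→Ref (16).
Cut capacity = 3 + 2 + 6 + 16 = 27.

27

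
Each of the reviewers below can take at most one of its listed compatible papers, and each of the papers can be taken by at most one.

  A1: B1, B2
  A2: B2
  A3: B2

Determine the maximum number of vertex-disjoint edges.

Unit-capacity flow: source→left, listed edges, right→sink; max matching = max flow.
Augmenting path A1→B1 (+1); matched 1.
Augmenting path A2→B2 (+1); matched 2.
No augmenting path remains; maximum matching = 2.
König certificate: {A1, B2} is a vertex cover of size 2 (every listed pair touches it), so no matching can be larger.

2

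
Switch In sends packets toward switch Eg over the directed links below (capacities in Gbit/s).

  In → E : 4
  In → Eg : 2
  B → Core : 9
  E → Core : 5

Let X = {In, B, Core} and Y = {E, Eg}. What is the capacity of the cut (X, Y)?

Edges leaving {In, B, Core}: In→E (4), In→Eg (2).
Cut capacity = 4 + 2 = 6.

6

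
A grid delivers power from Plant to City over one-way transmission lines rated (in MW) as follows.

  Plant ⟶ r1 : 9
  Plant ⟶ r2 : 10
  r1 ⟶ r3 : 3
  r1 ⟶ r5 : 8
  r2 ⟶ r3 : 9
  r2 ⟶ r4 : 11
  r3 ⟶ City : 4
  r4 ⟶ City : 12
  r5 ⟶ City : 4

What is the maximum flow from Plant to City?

17

Augment Plant→r1→r3→City: bottleneck 3, flow now 3.
Augment Plant→r1→r5→City: bottleneck 4, flow now 7.
Augment Plant→r2→r3→City: bottleneck 1, flow now 8.
Augment Plant→r2→r4→City: bottleneck 9, flow now 17.
No augmenting path remains; maximum flow = 17.
In the residual graph, reachable from Plant: {Plant, r1, r5}.
Min-cut edges: Plant→r2 (10), r1→r3 (3), r5→City (4); capacity 10 + 3 + 4 = 17.
This cut is saturated, so no flow can exceed 17.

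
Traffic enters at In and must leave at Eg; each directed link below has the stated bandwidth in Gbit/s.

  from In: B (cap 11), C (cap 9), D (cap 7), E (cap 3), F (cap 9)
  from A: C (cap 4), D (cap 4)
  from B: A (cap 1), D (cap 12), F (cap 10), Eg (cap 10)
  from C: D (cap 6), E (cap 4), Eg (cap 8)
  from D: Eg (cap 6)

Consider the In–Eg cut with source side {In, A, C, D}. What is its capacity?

Edges leaving {In, A, C, D}: In→B (11), In→E (3), In→F (9), C→E (4), C→Eg (8), D→Eg (6).
Cut capacity = 11 + 3 + 9 + 4 + 8 + 6 = 41.

41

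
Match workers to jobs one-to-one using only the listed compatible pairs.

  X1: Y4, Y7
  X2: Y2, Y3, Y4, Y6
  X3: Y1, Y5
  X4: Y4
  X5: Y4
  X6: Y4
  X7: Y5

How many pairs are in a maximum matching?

Unit-capacity flow: source→left, listed edges, right→sink; max matching = max flow.
Augmenting path X1→Y4 (+1); matched 1.
Augmenting path X2→Y2 (+1); matched 2.
Augmenting path X3→Y1 (+1); matched 3.
Augmenting path X7→Y5 (+1); matched 4.
Augmenting path X4→Y4→X1→Y7 (+1); matched 5.
No augmenting path remains; maximum matching = 5.
König certificate: {X1, X2, X3, X7, Y4} is a vertex cover of size 5 (every listed pair touches it), so no matching can be larger.

5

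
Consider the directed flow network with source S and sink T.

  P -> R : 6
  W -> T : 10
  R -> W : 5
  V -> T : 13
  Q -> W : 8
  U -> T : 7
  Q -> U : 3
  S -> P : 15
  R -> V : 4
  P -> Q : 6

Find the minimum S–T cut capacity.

12

Augment S→P→Q→U→T: bottleneck 3, flow now 3.
Augment S→P→Q→W→T: bottleneck 3, flow now 6.
Augment S→P→R→V→T: bottleneck 4, flow now 10.
Augment S→P→R→W→T: bottleneck 2, flow now 12.
No augmenting path remains; maximum flow = 12.
By max-flow min-cut, the minimum cut capacity equals the max flow.
In the residual graph, reachable from S: {S, P}.
Min-cut edges: P→Q (6), P→R (6); capacity 6 + 6 = 12.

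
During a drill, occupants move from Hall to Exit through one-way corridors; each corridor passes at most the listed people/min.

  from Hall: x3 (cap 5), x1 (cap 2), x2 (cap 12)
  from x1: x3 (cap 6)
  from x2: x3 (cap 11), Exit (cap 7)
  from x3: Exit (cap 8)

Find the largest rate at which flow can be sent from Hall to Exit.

Augment Hall→x2→Exit: bottleneck 7, flow now 7.
Augment Hall→x3→Exit: bottleneck 5, flow now 12.
Augment Hall→x1→x3→Exit: bottleneck 2, flow now 14.
Augment Hall→x2→x3→Exit: bottleneck 1, flow now 15.
No augmenting path remains; maximum flow = 15.
In the residual graph, reachable from Hall: {Hall, x1, x2, x3}.
Min-cut edges: x2→Exit (7), x3→Exit (8); capacity 7 + 8 = 15.
This cut is saturated, so no flow can exceed 15.

15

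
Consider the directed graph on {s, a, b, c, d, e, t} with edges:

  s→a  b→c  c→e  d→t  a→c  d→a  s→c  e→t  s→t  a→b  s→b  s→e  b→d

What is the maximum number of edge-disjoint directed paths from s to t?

Assign every edge capacity 1; by Menger, the answer equals the max flow.
Path s→t (+1); total 1.
Path s→e→t (+1); total 2.
Path s→b→d→t (+1); total 3.
No residual s→t path; max flow = 3.
Certifying cut of size 3: {b→d, e→t, s→t}.

3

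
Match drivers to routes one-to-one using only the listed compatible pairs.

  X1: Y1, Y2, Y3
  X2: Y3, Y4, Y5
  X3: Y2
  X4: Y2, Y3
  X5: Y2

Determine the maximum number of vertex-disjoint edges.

4

Unit-capacity flow: source→left, listed edges, right→sink; max matching = max flow.
Augmenting path X1→Y1 (+1); matched 1.
Augmenting path X2→Y3 (+1); matched 2.
Augmenting path X3→Y2 (+1); matched 3.
Augmenting path X4→Y3→X2→Y4 (+1); matched 4.
No augmenting path remains; maximum matching = 4.
König certificate: {X1, X2, X4, Y2} is a vertex cover of size 4 (every listed pair touches it), so no matching can be larger.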